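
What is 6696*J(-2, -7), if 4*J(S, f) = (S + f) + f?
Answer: -26784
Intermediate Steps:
J(S, f) = f/2 + S/4 (J(S, f) = ((S + f) + f)/4 = (S + 2*f)/4 = f/2 + S/4)
6696*J(-2, -7) = 6696*((½)*(-7) + (¼)*(-2)) = 6696*(-7/2 - ½) = 6696*(-4) = -26784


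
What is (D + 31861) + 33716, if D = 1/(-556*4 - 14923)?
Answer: 1124448818/17147 ≈ 65577.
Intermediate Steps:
D = -1/17147 (D = 1/(-2224 - 14923) = 1/(-17147) = -1/17147 ≈ -5.8319e-5)
(D + 31861) + 33716 = (-1/17147 + 31861) + 33716 = 546320566/17147 + 33716 = 1124448818/17147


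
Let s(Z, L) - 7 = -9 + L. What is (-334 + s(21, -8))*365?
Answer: -125560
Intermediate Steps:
s(Z, L) = -2 + L (s(Z, L) = 7 + (-9 + L) = -2 + L)
(-334 + s(21, -8))*365 = (-334 + (-2 - 8))*365 = (-334 - 10)*365 = -344*365 = -125560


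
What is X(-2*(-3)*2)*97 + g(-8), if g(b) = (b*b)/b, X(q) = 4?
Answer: 380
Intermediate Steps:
g(b) = b (g(b) = b²/b = b)
X(-2*(-3)*2)*97 + g(-8) = 4*97 - 8 = 388 - 8 = 380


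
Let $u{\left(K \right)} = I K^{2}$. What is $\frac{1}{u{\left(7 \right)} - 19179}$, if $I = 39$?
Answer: $- \frac{1}{17268} \approx -5.7911 \cdot 10^{-5}$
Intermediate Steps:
$u{\left(K \right)} = 39 K^{2}$
$\frac{1}{u{\left(7 \right)} - 19179} = \frac{1}{39 \cdot 7^{2} - 19179} = \frac{1}{39 \cdot 49 - 19179} = \frac{1}{1911 - 19179} = \frac{1}{-17268} = - \frac{1}{17268}$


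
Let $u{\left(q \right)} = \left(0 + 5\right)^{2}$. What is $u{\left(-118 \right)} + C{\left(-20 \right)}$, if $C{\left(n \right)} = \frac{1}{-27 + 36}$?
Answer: $\frac{226}{9} \approx 25.111$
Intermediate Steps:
$u{\left(q \right)} = 25$ ($u{\left(q \right)} = 5^{2} = 25$)
$C{\left(n \right)} = \frac{1}{9}$
$u{\left(-118 \right)} + C{\left(-20 \right)} = 25 + \frac{1}{9} = \frac{226}{9}$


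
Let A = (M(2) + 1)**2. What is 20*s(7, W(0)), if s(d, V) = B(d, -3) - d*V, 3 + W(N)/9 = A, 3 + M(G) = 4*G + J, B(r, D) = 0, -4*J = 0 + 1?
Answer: -151515/4 ≈ -37879.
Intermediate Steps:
J = -1/4 (J = -(0 + 1)/4 = -1/4*1 = -1/4 ≈ -0.25000)
M(G) = -13/4 + 4*G (M(G) = -3 + (4*G - 1/4) = -3 + (-1/4 + 4*G) = -13/4 + 4*G)
A = 529/16 (A = ((-13/4 + 4*2) + 1)**2 = ((-13/4 + 8) + 1)**2 = (19/4 + 1)**2 = (23/4)**2 = 529/16 ≈ 33.063)
W(N) = 4329/16 (W(N) = -27 + 9*(529/16) = -27 + 4761/16 = 4329/16)
s(d, V) = -V*d (s(d, V) = 0 - d*V = 0 - V*d = -V*d)
20*s(7, W(0)) = 20*(-1*4329/16*7) = 20*(-30303/16) = -151515/4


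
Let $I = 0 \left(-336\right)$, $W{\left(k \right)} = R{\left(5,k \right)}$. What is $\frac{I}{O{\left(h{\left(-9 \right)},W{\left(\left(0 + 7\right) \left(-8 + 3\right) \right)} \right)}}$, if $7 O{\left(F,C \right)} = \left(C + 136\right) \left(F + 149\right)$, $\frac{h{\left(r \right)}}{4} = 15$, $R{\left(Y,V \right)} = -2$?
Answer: $0$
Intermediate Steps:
$h{\left(r \right)} = 60$ ($h{\left(r \right)} = 4 \cdot 15 = 60$)
$W{\left(k \right)} = -2$
$O{\left(F,C \right)} = \frac{\left(136 + C\right) \left(149 + F\right)}{7}$ ($O{\left(F,C \right)} = \frac{\left(C + 136\right) \left(F + 149\right)}{7} = \frac{\left(136 + C\right) \left(149 + F\right)}{7}$)
$I = 0$
$\frac{I}{O{\left(h{\left(-9 \right)},W{\left(\left(0 + 7\right) \left(-8 + 3\right) \right)} \right)}} = \frac{0}{\frac{20264}{7} + \frac{136}{7} \cdot 60 + \frac{149}{7} \left(-2\right) + \frac{1}{7} \left(-2\right) 60} = \frac{0}{\frac{20264}{7} + \frac{8160}{7} - \frac{298}{7} - \frac{120}{7}} = \frac{0}{\frac{28006}{7}} = 0 \cdot \frac{7}{28006} = 0$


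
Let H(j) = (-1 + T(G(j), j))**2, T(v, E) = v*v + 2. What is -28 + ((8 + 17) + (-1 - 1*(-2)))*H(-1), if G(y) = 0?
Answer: -2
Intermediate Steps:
T(v, E) = 2 + v**2 (T(v, E) = v**2 + 2 = 2 + v**2)
H(j) = 1 (H(j) = (-1 + (2 + 0**2))**2 = (-1 + (2 + 0))**2 = (-1 + 2)**2 = 1**2 = 1)
-28 + ((8 + 17) + (-1 - 1*(-2)))*H(-1) = -28 + ((8 + 17) + (-1 - 1*(-2)))*1 = -28 + (25 + (-1 + 2))*1 = -28 + (25 + 1)*1 = -28 + 26*1 = -28 + 26 = -2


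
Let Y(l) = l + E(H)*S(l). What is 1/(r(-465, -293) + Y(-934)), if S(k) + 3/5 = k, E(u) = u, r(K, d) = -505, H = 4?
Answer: -5/25887 ≈ -0.00019315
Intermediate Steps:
S(k) = -3/5 + k
Y(l) = -12/5 + 5*l (Y(l) = l + 4*(-3/5 + l) = l + (-12/5 + 4*l) = -12/5 + 5*l)
1/(r(-465, -293) + Y(-934)) = 1/(-505 + (-12/5 + 5*(-934))) = 1/(-505 + (-12/5 - 4670)) = 1/(-505 - 23362/5) = 1/(-25887/5) = -5/25887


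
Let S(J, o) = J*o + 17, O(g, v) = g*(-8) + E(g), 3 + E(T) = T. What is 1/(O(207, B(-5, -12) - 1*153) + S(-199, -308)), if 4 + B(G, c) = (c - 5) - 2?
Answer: 1/59857 ≈ 1.6706e-5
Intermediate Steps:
E(T) = -3 + T
B(G, c) = -11 + c (B(G, c) = -4 + ((c - 5) - 2) = -4 + ((-5 + c) - 2) = -4 + (-7 + c) = -11 + c)
O(g, v) = -3 - 7*g (O(g, v) = g*(-8) + (-3 + g) = -8*g + (-3 + g) = -3 - 7*g)
S(J, o) = 17 + J*o
1/(O(207, B(-5, -12) - 1*153) + S(-199, -308)) = 1/((-3 - 7*207) + (17 - 199*(-308))) = 1/((-3 - 1449) + (17 + 61292)) = 1/(-1452 + 61309) = 1/59857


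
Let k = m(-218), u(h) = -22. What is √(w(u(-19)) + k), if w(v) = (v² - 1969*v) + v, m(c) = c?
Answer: √43562 ≈ 208.72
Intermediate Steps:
k = -218
w(v) = v² - 1968*v
√(w(u(-19)) + k) = √(-22*(-1968 - 22) - 218) = √(-22*(-1990) - 218) = √(43780 - 218) = √43562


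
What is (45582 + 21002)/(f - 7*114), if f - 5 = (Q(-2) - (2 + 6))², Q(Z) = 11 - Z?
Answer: -8323/96 ≈ -86.698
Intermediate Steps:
f = 30 (f = 5 + ((11 - 1*(-2)) - (2 + 6))² = 5 + ((11 + 2) - 1*8)² = 5 + (13 - 8)² = 5 + 5² = 5 + 25 = 30)
(45582 + 21002)/(f - 7*114) = (45582 + 21002)/(30 - 7*114) = 66584/(30 - 798) = 66584/(-768) = 66584*(-1/768) = -8323/96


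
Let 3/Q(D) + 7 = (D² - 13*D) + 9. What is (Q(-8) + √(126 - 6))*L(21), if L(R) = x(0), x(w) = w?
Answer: 0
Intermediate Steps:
Q(D) = 3/(2 + D² - 13*D) (Q(D) = 3/(-7 + ((D² - 13*D) + 9)) = 3/(-7 + (9 + D² - 13*D)) = 3/(2 + D² - 13*D))
L(R) = 0
(Q(-8) + √(126 - 6))*L(21) = (3/(2 + (-8)² - 13*(-8)) + √(126 - 6))*0 = (3/(2 + 64 + 104) + √120)*0 = (3/170 + 2*√30)*0 = 0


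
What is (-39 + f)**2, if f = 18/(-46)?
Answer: 820836/529 ≈ 1551.7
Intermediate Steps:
f = -9/23 (f = 18*(-1/46) = -9/23 ≈ -0.39130)
(-39 + f)**2 = (-39 - 9/23)**2 = (-906/23)**2 = 820836/529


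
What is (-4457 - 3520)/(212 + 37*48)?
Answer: -7977/1988 ≈ -4.0126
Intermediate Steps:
(-4457 - 3520)/(212 + 37*48) = -7977/(212 + 1776) = -7977/1988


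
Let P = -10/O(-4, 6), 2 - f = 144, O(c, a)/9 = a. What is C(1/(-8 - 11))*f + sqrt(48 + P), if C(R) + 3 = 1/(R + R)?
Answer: 1775 + sqrt(3873)/9 ≈ 1781.9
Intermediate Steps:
O(c, a) = 9*a
f = -142 (f = 2 - 1*144 = 2 - 144 = -142)
P = -5/27 (P = -10/(9*6) = -10/54 = -10*1/54 = -5/27 ≈ -0.18519)
C(R) = -3 + 1/(2*R) (C(R) = -3 + 1/(R + R) = -3 + 1/(2*R))
C(1/(-8 - 11))*f + sqrt(48 + P) = (-3 + 1/(2*(1/(-8 - 11))))*(-142) + sqrt(48 - 5/27) = (-3 + 1/(2*(1/(-19))))*(-142) + sqrt(1291/27) = (-3 + 1/(2*(-1/19)))*(-142) + sqrt(3873)/9 = (-3 + (1/2)*(-19))*(-142) + sqrt(3873)/9 = (-3 - 19/2)*(-142) + sqrt(3873)/9 = -25/2*(-142) + sqrt(3873)/9 = 1775 + sqrt(3873)/9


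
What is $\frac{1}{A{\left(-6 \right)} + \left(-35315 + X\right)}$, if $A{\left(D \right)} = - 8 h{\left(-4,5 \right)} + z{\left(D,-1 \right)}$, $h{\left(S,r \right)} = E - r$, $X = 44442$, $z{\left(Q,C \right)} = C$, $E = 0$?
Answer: $\frac{1}{9166} \approx 0.0001091$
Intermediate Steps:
$h{\left(S,r \right)} = - r$ ($h{\left(S,r \right)} = 0 - r = - r$)
$A{\left(D \right)} = 39$ ($A{\left(D \right)} = - 8 \left(\left(-1\right) 5\right) - 1 = \left(-8\right) \left(-5\right) - 1 = 40 - 1 = 39$)
$\frac{1}{A{\left(-6 \right)} + \left(-35315 + X\right)} = \frac{1}{39 + \left(-35315 + 44442\right)} = \frac{1}{39 + 9127} = \frac{1}{9166}$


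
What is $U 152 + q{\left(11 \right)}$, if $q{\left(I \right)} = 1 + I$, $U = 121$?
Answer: $18404$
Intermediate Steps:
$U 152 + q{\left(11 \right)} = 121 \cdot 152 + \left(1 + 11\right) = 18392 + 12 = 18404$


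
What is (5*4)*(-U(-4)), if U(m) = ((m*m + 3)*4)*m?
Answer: 6080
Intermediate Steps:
U(m) = m*(12 + 4*m**2) (U(m) = ((m**2 + 3)*4)*m = ((3 + m**2)*4)*m = (12 + 4*m**2)*m = m*(12 + 4*m**2))
(5*4)*(-U(-4)) = (5*4)*(-4*(-4)*(3 + (-4)**2)) = 20*(-4*(-4)*(3 + 16)) = 20*(-4*(-4)*19) = 20*(-1*(-304)) = 20*304 = 6080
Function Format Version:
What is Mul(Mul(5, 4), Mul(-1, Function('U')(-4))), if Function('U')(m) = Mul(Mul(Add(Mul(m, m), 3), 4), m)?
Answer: 6080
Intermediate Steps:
Function('U')(m) = Mul(m, Add(12, Mul(4, Pow(m, 2)))) (Function('U')(m) = Mul(Mul(Add(Pow(m, 2), 3), 4), m) = Mul(Mul(Add(3, Pow(m, 2)), 4), m) = Mul(Add(12, Mul(4, Pow(m, 2))), m) = Mul(m, Add(12, Mul(4, Pow(m, 2)))))
Mul(Mul(5, 4), Mul(-1, Function('U')(-4))) = Mul(Mul(5, 4), Mul(-1, Mul(4, -4, Add(3, Pow(-4, 2))))) = Mul(20, Mul(-1, Mul(4, -4, Add(3, 16)))) = Mul(20, Mul(-1, Mul(4, -4, 19))) = Mul(20, Mul(-1, -304)) = Mul(20, 304) = 6080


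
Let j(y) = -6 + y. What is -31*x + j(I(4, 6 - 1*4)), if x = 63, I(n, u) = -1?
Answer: -1960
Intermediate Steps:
-31*x + j(I(4, 6 - 1*4)) = -31*63 + (-6 - 1) = -1953 - 7 = -1960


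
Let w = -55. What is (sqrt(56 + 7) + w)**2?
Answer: 3088 - 330*sqrt(7) ≈ 2214.9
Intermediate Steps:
(sqrt(56 + 7) + w)**2 = (sqrt(56 + 7) - 55)**2 = (sqrt(63) - 55)**2 = (3*sqrt(7) - 55)**2 = (-55 + 3*sqrt(7))**2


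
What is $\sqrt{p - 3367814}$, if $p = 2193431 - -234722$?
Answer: $i \sqrt{939661} \approx 969.36 i$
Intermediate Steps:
$p = 2428153$ ($p = 2193431 + 234722 = 2428153$)
$\sqrt{p - 3367814} = \sqrt{2428153 - 3367814} = \sqrt{-939661} = i \sqrt{939661}$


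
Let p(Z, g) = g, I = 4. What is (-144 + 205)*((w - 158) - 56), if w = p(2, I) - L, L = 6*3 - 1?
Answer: -13847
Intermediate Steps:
L = 17 (L = 18 - 1 = 17)
w = -13 (w = 4 - 1*17 = 4 - 17 = -13)
(-144 + 205)*((w - 158) - 56) = (-144 + 205)*((-13 - 158) - 56) = 61*(-171 - 56) = 61*(-227) = -13847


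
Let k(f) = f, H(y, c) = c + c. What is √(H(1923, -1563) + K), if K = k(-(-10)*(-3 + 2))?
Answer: 56*I ≈ 56.0*I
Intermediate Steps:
H(y, c) = 2*c
K = -10 (K = -(-10)*(-3 + 2) = -(-10)*(-1) = -10*1 = -10)
√(H(1923, -1563) + K) = √(2*(-1563) - 10) = √(-3126 - 10) = √(-3136) = 56*I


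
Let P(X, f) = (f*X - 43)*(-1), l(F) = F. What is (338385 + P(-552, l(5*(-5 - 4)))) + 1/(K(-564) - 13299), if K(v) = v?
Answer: 4347270443/13863 ≈ 3.1359e+5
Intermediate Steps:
P(X, f) = 43 - X*f (P(X, f) = (X*f - 43)*(-1) = (-43 + X*f)*(-1) = 43 - X*f)
(338385 + P(-552, l(5*(-5 - 4)))) + 1/(K(-564) - 13299) = (338385 + (43 - 1*(-552)*5*(-5 - 4))) + 1/(-564 - 13299) = (338385 + (43 - 1*(-552)*5*(-9))) + 1/(-13863) = (338385 + (43 - 1*(-552)*(-45))) - 1/13863 = (338385 + (43 - 24840)) - 1/13863 = (338385 - 24797) - 1/13863 = 313588 - 1/13863 = 4347270443/13863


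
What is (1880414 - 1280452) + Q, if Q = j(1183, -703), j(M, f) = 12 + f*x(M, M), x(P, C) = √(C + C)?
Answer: 599974 - 9139*√14 ≈ 5.6578e+5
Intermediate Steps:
x(P, C) = √2*√C (x(P, C) = √(2*C) = √2*√C)
j(M, f) = 12 + f*√2*√M (j(M, f) = 12 + f*(√2*√M) = 12 + f*√2*√M)
Q = 12 - 9139*√14 (Q = 12 - 703*√2*√1183 = 12 - 703*√2*13*√7 = 12 - 9139*√14 ≈ -34183.)
(1880414 - 1280452) + Q = (1880414 - 1280452) + (12 - 9139*√14) = 599962 + (12 - 9139*√14) = 599974 - 9139*√14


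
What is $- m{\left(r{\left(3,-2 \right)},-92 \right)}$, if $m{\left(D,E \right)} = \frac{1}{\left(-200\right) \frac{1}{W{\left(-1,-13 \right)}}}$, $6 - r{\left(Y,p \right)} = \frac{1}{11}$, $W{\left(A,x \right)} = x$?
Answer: $- \frac{13}{200} \approx -0.065$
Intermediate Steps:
$r{\left(Y,p \right)} = \frac{65}{11}$ ($r{\left(Y,p \right)} = 6 - \frac{1}{11} = \frac{65}{11}$)
$m{\left(D,E \right)} = \frac{13}{200}$ ($m{\left(D,E \right)} = \frac{1}{\left(-200\right) \frac{1}{-13}} = \frac{1}{\left(-200\right) \left(- \frac{1}{13}\right)} = \frac{1}{\frac{200}{13}} = \frac{13}{200}$)
$- m{\left(r{\left(3,-2 \right)},-92 \right)} = \left(-1\right) \frac{13}{200} = - \frac{13}{200}$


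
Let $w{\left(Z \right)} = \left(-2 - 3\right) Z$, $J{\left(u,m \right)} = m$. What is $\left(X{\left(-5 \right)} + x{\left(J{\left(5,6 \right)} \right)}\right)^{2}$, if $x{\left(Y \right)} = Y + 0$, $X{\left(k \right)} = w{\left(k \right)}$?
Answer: $961$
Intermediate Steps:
$w{\left(Z \right)} = - 5 Z$
$X{\left(k \right)} = - 5 k$
$x{\left(Y \right)} = Y$
$\left(X{\left(-5 \right)} + x{\left(J{\left(5,6 \right)} \right)}\right)^{2} = \left(\left(-5\right) \left(-5\right) + 6\right)^{2} = \left(25 + 6\right)^{2} = 31^{2} = 961$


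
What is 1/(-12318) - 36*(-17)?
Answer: 7538615/12318 ≈ 612.00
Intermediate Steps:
1/(-12318) - 36*(-17) = -1/12318 - (-612) = -1/12318 - 1*(-612) = -1/12318 + 612 = 7538615/12318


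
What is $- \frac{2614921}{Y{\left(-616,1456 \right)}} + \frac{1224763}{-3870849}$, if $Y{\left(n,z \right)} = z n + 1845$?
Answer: $\frac{9025738990016}{3464607268299} \approx 2.6051$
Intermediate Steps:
$Y{\left(n,z \right)} = 1845 + n z$ ($Y{\left(n,z \right)} = n z + 1845 = 1845 + n z$)
$- \frac{2614921}{Y{\left(-616,1456 \right)}} + \frac{1224763}{-3870849} = - \frac{2614921}{1845 - 896896} + \frac{1224763}{-3870849} = - \frac{2614921}{1845 - 896896} + 1224763 \left(- \frac{1}{3870849}\right) = - \frac{2614921}{-895051} - \frac{1224763}{3870849} = \left(-2614921\right) \left(- \frac{1}{895051}\right) - \frac{1224763}{3870849} = \frac{2614921}{895051} - \frac{1224763}{3870849} = \frac{9025738990016}{3464607268299}$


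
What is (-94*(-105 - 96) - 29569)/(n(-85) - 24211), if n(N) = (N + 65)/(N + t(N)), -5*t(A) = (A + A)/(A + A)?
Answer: 324825/736699 ≈ 0.44092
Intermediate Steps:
t(A) = -⅕ (t(A) = -(A + A)/(5*(A + A)) = -2*A/(5*(2*A)) = -2*A*1/(2*A)/5 = -⅕*1 = -⅕)
n(N) = (65 + N)/(-⅕ + N) (n(N) = (N + 65)/(N - ⅕) = (65 + N)/(-⅕ + N))
(-94*(-105 - 96) - 29569)/(n(-85) - 24211) = (-94*(-105 - 96) - 29569)/(5*(65 - 85)/(-1 + 5*(-85)) - 24211) = (-94*(-201) - 29569)/(5*(-20)/(-1 - 425) - 24211) = (18894 - 29569)/(5*(-20)/(-426) - 24211) = -10675/(5*(-1/426)*(-20) - 24211) = -10675/(50/213 - 24211) = -10675/(-5156893/213) = -10675*(-213/5156893) = 324825/736699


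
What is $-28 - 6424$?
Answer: $-6452$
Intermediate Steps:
$-28 - 6424 = -6452$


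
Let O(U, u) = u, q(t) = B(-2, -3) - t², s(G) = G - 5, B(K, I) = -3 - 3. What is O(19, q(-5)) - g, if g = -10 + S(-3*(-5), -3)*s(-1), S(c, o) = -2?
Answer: -33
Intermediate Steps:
B(K, I) = -6
s(G) = -5 + G
q(t) = -6 - t²
g = 2 (g = -10 - 2*(-5 - 1) = -10 - 2*(-6) = -10 + 12 = 2)
O(19, q(-5)) - g = (-6 - 1*(-5)²) - 1*2 = (-6 - 1*25) - 2 = (-6 - 25) - 2 = -31 - 2 = -33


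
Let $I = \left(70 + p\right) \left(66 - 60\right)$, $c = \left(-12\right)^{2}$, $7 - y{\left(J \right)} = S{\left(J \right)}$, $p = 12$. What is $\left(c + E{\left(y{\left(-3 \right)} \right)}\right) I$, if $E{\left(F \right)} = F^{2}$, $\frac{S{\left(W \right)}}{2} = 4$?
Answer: $71340$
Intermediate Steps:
$S{\left(W \right)} = 8$ ($S{\left(W \right)} = 2 \cdot 4 = 8$)
$y{\left(J \right)} = -1$ ($y{\left(J \right)} = 7 - 8 = -1$)
$c = 144$
$I = 492$ ($I = \left(70 + 12\right) \left(66 - 60\right) = 82 \cdot 6 = 492$)
$\left(c + E{\left(y{\left(-3 \right)} \right)}\right) I = \left(144 + \left(-1\right)^{2}\right) 492 = \left(144 + 1\right) 492 = 145 \cdot 492 = 71340$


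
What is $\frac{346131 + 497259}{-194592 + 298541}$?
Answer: $\frac{843390}{103949} \approx 8.1135$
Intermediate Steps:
$\frac{346131 + 497259}{-194592 + 298541} = \frac{843390}{103949}$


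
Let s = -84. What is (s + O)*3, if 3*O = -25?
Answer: -277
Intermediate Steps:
O = -25/3 (O = (⅓)*(-25) = -25/3 ≈ -8.3333)
(s + O)*3 = (-84 - 25/3)*3 = -277/3*3 = -277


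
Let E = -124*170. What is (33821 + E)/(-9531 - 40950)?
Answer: -4247/16827 ≈ -0.25239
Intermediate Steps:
E = -21080
(33821 + E)/(-9531 - 40950) = (33821 - 21080)/(-9531 - 40950) = 12741/(-50481) = 12741*(-1/50481) = -4247/16827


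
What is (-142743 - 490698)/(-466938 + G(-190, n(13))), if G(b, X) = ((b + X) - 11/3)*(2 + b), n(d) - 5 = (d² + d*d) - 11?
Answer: 1900323/1478834 ≈ 1.2850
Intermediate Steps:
n(d) = -6 + 2*d² (n(d) = 5 + ((d² + d*d) - 11) = 5 + ((d² + d²) - 11) = 5 + (2*d² - 11) = 5 + (-11 + 2*d²) = -6 + 2*d²)
G(b, X) = (2 + b)*(-11/3 + X + b) (G(b, X) = ((X + b) - 11*⅓)*(2 + b) = ((X + b) - 11/3)*(2 + b) = (-11/3 + X + b)*(2 + b) = (2 + b)*(-11/3 + X + b))
(-142743 - 490698)/(-466938 + G(-190, n(13))) = (-142743 - 490698)/(-466938 + (-22/3 + (-190)² + 2*(-6 + 2*13²) - 5/3*(-190) + (-6 + 2*13²)*(-190))) = -633441/(-466938 + (-22/3 + 36100 + 2*(-6 + 2*169) + 950/3 + (-6 + 2*169)*(-190))) = -633441/(-466938 + (-22/3 + 36100 + 2*(-6 + 338) + 950/3 + (-6 + 338)*(-190))) = -633441/(-466938 + (-22/3 + 36100 + 2*332 + 950/3 + 332*(-190))) = -633441/(-466938 + (-22/3 + 36100 + 664 + 950/3 - 63080)) = -633441/(-466938 - 78020/3) = -633441/(-1478834/3) = -633441*(-3/1478834) = 1900323/1478834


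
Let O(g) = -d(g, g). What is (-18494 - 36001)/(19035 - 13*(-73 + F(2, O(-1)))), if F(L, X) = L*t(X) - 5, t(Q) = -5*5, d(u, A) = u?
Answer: -7785/2957 ≈ -2.6327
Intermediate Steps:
t(Q) = -25
O(g) = -g
F(L, X) = -5 - 25*L (F(L, X) = L*(-25) - 5 = -25*L - 5 = -5 - 25*L)
(-18494 - 36001)/(19035 - 13*(-73 + F(2, O(-1)))) = (-18494 - 36001)/(19035 - 13*(-73 + (-5 - 25*2))) = -54495/(19035 - 13*(-73 + (-5 - 50))) = -54495/(19035 - 13*(-73 - 55)) = -54495/(19035 - 13*(-128)) = -54495/(19035 + 1664) = -54495/20699 = -54495*1/20699 = -7785/2957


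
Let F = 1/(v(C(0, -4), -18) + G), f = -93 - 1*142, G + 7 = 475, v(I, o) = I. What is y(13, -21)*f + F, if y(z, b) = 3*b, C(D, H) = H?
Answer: 6869521/464 ≈ 14805.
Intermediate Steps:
G = 468 (G = -7 + 475 = 468)
f = -235 (f = -93 - 142 = -235)
F = 1/464 (F = 1/(-4 + 468) = 1/464 ≈ 0.0021552)
y(13, -21)*f + F = (3*(-21))*(-235) + 1/464 = -63*(-235) + 1/464 = 14805 + 1/464 = 6869521/464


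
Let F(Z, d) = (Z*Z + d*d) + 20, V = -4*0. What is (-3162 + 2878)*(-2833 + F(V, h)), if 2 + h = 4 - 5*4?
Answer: 706876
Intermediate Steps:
V = 0
h = -18 (h = -2 + (4 - 5*4) = -2 + (4 - 20) = -2 - 16 = -18)
F(Z, d) = 20 + Z² + d² (F(Z, d) = (Z² + d²) + 20 = 20 + Z² + d²)
(-3162 + 2878)*(-2833 + F(V, h)) = (-3162 + 2878)*(-2833 + (20 + 0² + (-18)²)) = -284*(-2833 + (20 + 0 + 324)) = -284*(-2833 + 344) = -284*(-2489) = 706876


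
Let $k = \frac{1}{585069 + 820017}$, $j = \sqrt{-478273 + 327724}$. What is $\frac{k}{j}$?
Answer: $- \frac{i \sqrt{150549}}{211534292214} \approx - 1.8342 \cdot 10^{-9} i$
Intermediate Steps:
$j = i \sqrt{150549}$ ($j = \sqrt{-150549} = i \sqrt{150549} \approx 388.01 i$)
$k = \frac{1}{1405086} \approx 7.117 \cdot 10^{-7}$
$\frac{k}{j} = \frac{1}{1405086 i \sqrt{150549}} = \frac{\left(- \frac{1}{150549}\right) i \sqrt{150549}}{1405086} = - \frac{i \sqrt{150549}}{211534292214}$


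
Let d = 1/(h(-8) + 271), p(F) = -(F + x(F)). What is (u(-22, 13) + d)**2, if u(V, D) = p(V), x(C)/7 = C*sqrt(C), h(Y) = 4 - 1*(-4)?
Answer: -40576010111/77841 + 1890812*I*sqrt(22)/279 ≈ -5.2127e+5 + 31787.0*I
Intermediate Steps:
h(Y) = 8 (h(Y) = 4 + 4 = 8)
x(C) = 7*C**(3/2) (x(C) = 7*(C*sqrt(C)) = 7*C**(3/2))
p(F) = -F - 7*F**(3/2) (p(F) = -(F + 7*F**(3/2)) = -F - 7*F**(3/2))
u(V, D) = -V - 7*V**(3/2)
d = 1/279 (d = 1/(8 + 271) = 1/279 ≈ 0.0035842)
(u(-22, 13) + d)**2 = ((-1*(-22) - (-154)*I*sqrt(22)) + 1/279)**2 = ((22 - (-154)*I*sqrt(22)) + 1/279)**2 = ((22 + 154*I*sqrt(22)) + 1/279)**2 = (6139/279 + 154*I*sqrt(22))**2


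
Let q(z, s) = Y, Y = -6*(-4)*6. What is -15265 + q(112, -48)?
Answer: -15121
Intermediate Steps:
Y = 144 (Y = 24*6 = 144)
q(z, s) = 144
-15265 + q(112, -48) = -15265 + 144 = -15121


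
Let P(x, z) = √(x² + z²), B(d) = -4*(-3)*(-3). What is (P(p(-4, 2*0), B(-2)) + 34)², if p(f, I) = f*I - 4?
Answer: 2468 + 272*√82 ≈ 4931.1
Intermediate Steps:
B(d) = -36 (B(d) = 12*(-3) = -36)
p(f, I) = -4 + I*f (p(f, I) = I*f - 4 = -4 + I*f)
(P(p(-4, 2*0), B(-2)) + 34)² = (√((-4 + (2*0)*(-4))² + (-36)²) + 34)² = (√((-4 + 0*(-4))² + 1296) + 34)² = (√((-4 + 0)² + 1296) + 34)² = (√((-4)² + 1296) + 34)² = (√(16 + 1296) + 34)² = (√1312 + 34)² = (4*√82 + 34)² = (34 + 4*√82)²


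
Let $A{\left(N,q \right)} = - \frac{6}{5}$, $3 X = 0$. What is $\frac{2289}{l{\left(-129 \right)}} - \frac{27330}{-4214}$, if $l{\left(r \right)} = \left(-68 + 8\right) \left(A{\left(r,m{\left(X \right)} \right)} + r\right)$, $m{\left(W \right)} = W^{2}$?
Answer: $\frac{5313043}{783804} \approx 6.7785$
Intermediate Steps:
$X = 0$ ($X = \frac{1}{3} \cdot 0 = 0$)
$A{\left(N,q \right)} = - \frac{6}{5}$ ($A{\left(N,q \right)} = \left(-6\right) \frac{1}{5} = - \frac{6}{5}$)
$l{\left(r \right)} = 72 - 60 r$ ($l{\left(r \right)} = \left(-68 + 8\right) \left(- \frac{6}{5} + r\right) = - 60 \left(- \frac{6}{5} + r\right) = 72 - 60 r$)
$\frac{2289}{l{\left(-129 \right)}} - \frac{27330}{-4214} = \frac{2289}{72 - -7740} - \frac{27330}{-4214} = \frac{2289}{72 + 7740} - - \frac{13665}{2107} = \frac{2289}{7812} + \frac{13665}{2107} = 2289 \cdot \frac{1}{7812} + \frac{13665}{2107} = \frac{109}{372} + \frac{13665}{2107} = \frac{5313043}{783804}$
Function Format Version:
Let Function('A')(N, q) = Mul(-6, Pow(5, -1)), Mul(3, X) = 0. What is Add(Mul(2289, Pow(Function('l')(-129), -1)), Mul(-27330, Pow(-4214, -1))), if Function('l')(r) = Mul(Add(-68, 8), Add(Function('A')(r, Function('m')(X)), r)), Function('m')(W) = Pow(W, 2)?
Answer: Rational(5313043, 783804) ≈ 6.7785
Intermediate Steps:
X = 0 (X = Mul(Rational(1, 3), 0) = 0)
Function('A')(N, q) = Rational(-6, 5) (Function('A')(N, q) = Mul(-6, Rational(1, 5)) = Rational(-6, 5))
Function('l')(r) = Add(72, Mul(-60, r)) (Function('l')(r) = Mul(Add(-68, 8), Add(Rational(-6, 5), r)) = Mul(-60, Add(Rational(-6, 5), r)) = Add(72, Mul(-60, r)))
Add(Mul(2289, Pow(Function('l')(-129), -1)), Mul(-27330, Pow(-4214, -1))) = Add(Mul(2289, Pow(Add(72, Mul(-60, -129)), -1)), Mul(-27330, Pow(-4214, -1))) = Add(Mul(2289, Pow(Add(72, 7740), -1)), Mul(-27330, Rational(-1, 4214))) = Add(Mul(2289, Pow(7812, -1)), Rational(13665, 2107)) = Add(Mul(2289, Rational(1, 7812)), Rational(13665, 2107)) = Add(Rational(109, 372), Rational(13665, 2107)) = Rational(5313043, 783804)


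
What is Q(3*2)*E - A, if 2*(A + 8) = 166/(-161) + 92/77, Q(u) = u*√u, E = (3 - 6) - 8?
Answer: 14023/1771 - 66*√6 ≈ -153.75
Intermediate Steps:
E = -11 (E = -3 - 8 = -11)
Q(u) = u^(3/2)
A = -14023/1771 (A = -8 + (166/(-161) + 92/77)/2 = -8 + (166*(-1/161) + 92*(1/77))/2 = -8 + (-166/161 + 92/77)/2 = -8 + (½)*(290/1771) = -8 + 145/1771 = -14023/1771 ≈ -7.9181)
Q(3*2)*E - A = (3*2)^(3/2)*(-11) - 1*(-14023/1771) = 6^(3/2)*(-11) + 14023/1771 = (6*√6)*(-11) + 14023/1771 = -66*√6 + 14023/1771 = 14023/1771 - 66*√6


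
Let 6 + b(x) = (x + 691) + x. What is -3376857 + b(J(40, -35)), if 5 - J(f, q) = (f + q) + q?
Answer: -3376102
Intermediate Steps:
J(f, q) = 5 - f - 2*q (J(f, q) = 5 - ((f + q) + q) = 5 - (f + 2*q) = 5 + (-f - 2*q) = 5 - f - 2*q)
b(x) = 685 + 2*x (b(x) = -6 + ((x + 691) + x) = -6 + ((691 + x) + x) = -6 + (691 + 2*x) = 685 + 2*x)
-3376857 + b(J(40, -35)) = -3376857 + (685 + 2*(5 - 1*40 - 2*(-35))) = -3376857 + (685 + 2*(5 - 40 + 70)) = -3376857 + (685 + 2*35) = -3376857 + (685 + 70) = -3376857 + 755 = -3376102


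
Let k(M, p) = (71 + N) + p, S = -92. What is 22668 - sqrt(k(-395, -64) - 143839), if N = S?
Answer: 22668 - 2*I*sqrt(35981) ≈ 22668.0 - 379.37*I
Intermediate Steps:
N = -92
k(M, p) = -21 + p (k(M, p) = (71 - 92) + p = -21 + p)
22668 - sqrt(k(-395, -64) - 143839) = 22668 - sqrt((-21 - 64) - 143839) = 22668 - sqrt(-85 - 143839) = 22668 - sqrt(-143924) = 22668 - 2*I*sqrt(35981)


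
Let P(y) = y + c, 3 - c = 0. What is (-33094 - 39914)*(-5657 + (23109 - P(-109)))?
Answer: -1281874464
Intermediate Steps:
c = 3 (c = 3 - 1*0 = 3 + 0 = 3)
P(y) = 3 + y (P(y) = y + 3 = 3 + y)
(-33094 - 39914)*(-5657 + (23109 - P(-109))) = (-33094 - 39914)*(-5657 + (23109 - (3 - 109))) = -73008*(-5657 + (23109 - 1*(-106))) = -73008*(-5657 + (23109 + 106)) = -73008*(-5657 + 23215) = -73008*17558 = -1281874464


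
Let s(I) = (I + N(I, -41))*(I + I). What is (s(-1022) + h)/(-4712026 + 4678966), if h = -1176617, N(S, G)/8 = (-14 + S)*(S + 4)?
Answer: 181523071/348 ≈ 5.2162e+5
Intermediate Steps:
N(S, G) = 8*(-14 + S)*(4 + S) (N(S, G) = 8*((-14 + S)*(S + 4)) = 8*((-14 + S)*(4 + S)) = 8*(-14 + S)*(4 + S))
s(I) = 2*I*(-448 - 79*I + 8*I²) (s(I) = (I + (-448 - 80*I + 8*I²))*(I + I) = (-448 - 79*I + 8*I²)*(2*I) = 2*I*(-448 - 79*I + 8*I²))
(s(-1022) + h)/(-4712026 + 4678966) = (2*(-1022)*(-448 - 79*(-1022) + 8*(-1022)²) - 1176617)/(-4712026 + 4678966) = (2*(-1022)*(-448 + 80738 + 8*1044484) - 1176617)/(-33060) = (2*(-1022)*(-448 + 80738 + 8355872) - 1176617)*(-1/33060) = (2*(-1022)*8436162 - 1176617)*(-1/33060) = (-17243515128 - 1176617)*(-1/33060) = -17244691745*(-1/33060) = 181523071/348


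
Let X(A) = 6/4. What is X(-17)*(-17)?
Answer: -51/2 ≈ -25.500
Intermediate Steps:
X(A) = 3/2 (X(A) = 6*(1/4) = 3/2)
X(-17)*(-17) = (3/2)*(-17) = -51/2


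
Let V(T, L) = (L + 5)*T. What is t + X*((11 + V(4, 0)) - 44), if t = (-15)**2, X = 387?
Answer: -4806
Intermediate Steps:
t = 225
V(T, L) = T*(5 + L) (V(T, L) = (5 + L)*T = T*(5 + L))
t + X*((11 + V(4, 0)) - 44) = 225 + 387*((11 + 4*(5 + 0)) - 44) = 225 + 387*((11 + 4*5) - 44) = 225 + 387*((11 + 20) - 44) = 225 + 387*(31 - 44) = 225 + 387*(-13) = 225 - 5031 = -4806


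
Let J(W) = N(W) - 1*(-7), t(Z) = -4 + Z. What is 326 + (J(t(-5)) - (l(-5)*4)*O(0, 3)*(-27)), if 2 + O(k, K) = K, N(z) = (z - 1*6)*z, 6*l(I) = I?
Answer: 378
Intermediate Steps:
l(I) = I/6
N(z) = z*(-6 + z) (N(z) = (z - 6)*z = (-6 + z)*z = z*(-6 + z))
J(W) = 7 + W*(-6 + W) (J(W) = W*(-6 + W) - 1*(-7) = W*(-6 + W) + 7 = 7 + W*(-6 + W))
O(k, K) = -2 + K
326 + (J(t(-5)) - (l(-5)*4)*O(0, 3)*(-27)) = 326 + ((7 + (-4 - 5)*(-6 + (-4 - 5))) - (((⅙)*(-5))*4)*(-2 + 3)*(-27)) = 326 + ((7 - 9*(-6 - 9)) - -⅚*4*1*(-27)) = 326 + ((7 - 9*(-15)) - (-10/3*1)*(-27)) = 326 + ((7 + 135) - (-10)*(-27)/3) = 326 + (142 - 1*90) = 326 + (142 - 90) = 326 + 52 = 378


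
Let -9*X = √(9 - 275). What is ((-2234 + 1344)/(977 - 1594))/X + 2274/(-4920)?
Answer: -379/820 + 4005*I*√266/82061 ≈ -0.46219 + 0.79599*I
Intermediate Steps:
X = -I*√266/9 (X = -√(9 - 275)/9 = -I*√266/9 ≈ -1.8122*I)
((-2234 + 1344)/(977 - 1594))/X + 2274/(-4920) = ((-2234 + 1344)/(977 - 1594))/((-I*√266/9)) + 2274/(-4920) = (-890/(-617))*(9*I*√266/266) + 2274*(-1/4920) = (-890*(-1/617))*(9*I*√266/266) - 379/820 = 890*(9*I*√266/266)/617 - 379/820 = 4005*I*√266/82061 - 379/820 = -379/820 + 4005*I*√266/82061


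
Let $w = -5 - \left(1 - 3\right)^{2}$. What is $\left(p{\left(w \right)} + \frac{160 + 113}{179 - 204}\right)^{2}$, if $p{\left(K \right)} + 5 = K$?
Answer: $\frac{388129}{625} \approx 621.01$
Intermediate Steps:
$w = -9$ ($w = -5 - \left(-2\right)^{2} = -5 - 4 = -9$)
$p{\left(K \right)} = -5 + K$
$\left(p{\left(w \right)} + \frac{160 + 113}{179 - 204}\right)^{2} = \left(\left(-5 - 9\right) + \frac{160 + 113}{179 - 204}\right)^{2} = \left(-14 + \frac{273}{-25}\right)^{2} = \left(-14 + 273 \left(- \frac{1}{25}\right)\right)^{2} = \left(-14 - \frac{273}{25}\right)^{2} = \left(- \frac{623}{25}\right)^{2} = \frac{388129}{625}$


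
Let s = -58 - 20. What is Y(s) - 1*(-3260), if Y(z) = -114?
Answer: 3146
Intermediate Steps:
s = -78
Y(s) - 1*(-3260) = -114 - 1*(-3260) = -114 + 3260 = 3146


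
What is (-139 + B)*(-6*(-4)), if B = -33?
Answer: -4128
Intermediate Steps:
(-139 + B)*(-6*(-4)) = (-139 - 33)*(-6*(-4)) = -(-172)*(-24) = -172*24 = -4128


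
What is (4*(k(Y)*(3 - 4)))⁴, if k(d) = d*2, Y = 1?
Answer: 4096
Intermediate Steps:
k(d) = 2*d
(4*(k(Y)*(3 - 4)))⁴ = (4*((2*1)*(3 - 4)))⁴ = (4*(2*(-1)))⁴ = (4*(-2))⁴ = (-8)⁴ = 4096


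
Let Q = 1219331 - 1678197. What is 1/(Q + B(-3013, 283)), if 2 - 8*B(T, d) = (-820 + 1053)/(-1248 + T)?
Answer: -34088/15641815453 ≈ -2.1793e-6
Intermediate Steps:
Q = -458866
B(T, d) = ¼ - 233/(8*(-1248 + T)) (B(T, d) = ¼ - (-820 + 1053)/(8*(-1248 + T)) = ¼ - 233/(8*(-1248 + T)))
1/(Q + B(-3013, 283)) = 1/(-458866 + (-2729 + 2*(-3013))/(8*(-1248 - 3013))) = 1/(-458866 + (⅛)*(-2729 - 6026)/(-4261)) = 1/(-458866 + (⅛)*(-1/4261)*(-8755)) = 1/(-458866 + 8755/34088) = 1/(-15641815453/34088) = -34088/15641815453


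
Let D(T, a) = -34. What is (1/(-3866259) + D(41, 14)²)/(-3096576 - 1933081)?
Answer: -4469395403/19445956643163 ≈ -0.00022984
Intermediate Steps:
(1/(-3866259) + D(41, 14)²)/(-3096576 - 1933081) = (1/(-3866259) + (-34)²)/(-3096576 - 1933081) = (-1/3866259 + 1156)/(-5029657) = (4469395403/3866259)*(-1/5029657) = -4469395403/19445956643163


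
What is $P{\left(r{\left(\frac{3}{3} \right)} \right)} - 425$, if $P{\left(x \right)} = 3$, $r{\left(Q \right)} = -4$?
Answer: $-422$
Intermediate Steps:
$P{\left(r{\left(\frac{3}{3} \right)} \right)} - 425 = 3 - 425 = -422$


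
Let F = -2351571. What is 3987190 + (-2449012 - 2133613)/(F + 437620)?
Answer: 7631290870315/1913951 ≈ 3.9872e+6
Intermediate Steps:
3987190 + (-2449012 - 2133613)/(F + 437620) = 3987190 + (-2449012 - 2133613)/(-2351571 + 437620) = 3987190 - 4582625/(-1913951) = 3987190 - 4582625*(-1/1913951) = 3987190 + 4582625/1913951 = 7631290870315/1913951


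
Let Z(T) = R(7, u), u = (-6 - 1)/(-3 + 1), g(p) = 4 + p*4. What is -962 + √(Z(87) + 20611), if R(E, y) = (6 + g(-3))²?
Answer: -962 + √20615 ≈ -818.42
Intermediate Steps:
g(p) = 4 + 4*p
u = 7/2 (u = -7/(-2) = -7*(-½) = 7/2 ≈ 3.5000)
R(E, y) = 4 (R(E, y) = (6 + (4 + 4*(-3)))² = (6 + (4 - 12))² = (6 - 8)² = (-2)² = 4)
Z(T) = 4
-962 + √(Z(87) + 20611) = -962 + √(4 + 20611) = -962 + √20615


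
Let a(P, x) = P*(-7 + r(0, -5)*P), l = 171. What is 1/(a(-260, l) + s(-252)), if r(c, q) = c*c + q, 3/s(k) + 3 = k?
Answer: -85/28575301 ≈ -2.9746e-6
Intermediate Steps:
s(k) = 3/(-3 + k)
r(c, q) = q + c² (r(c, q) = c² + q = q + c²)
a(P, x) = P*(-7 - 5*P) (a(P, x) = P*(-7 + (-5 + 0²)*P) = P*(-7 + (-5 + 0)*P) = P*(-7 - 5*P))
1/(a(-260, l) + s(-252)) = 1/(-1*(-260)*(7 + 5*(-260)) + 3/(-3 - 252)) = 1/(-1*(-260)*(7 - 1300) + 3/(-255)) = 1/(-1*(-260)*(-1293) + 3*(-1/255)) = 1/(-336180 - 1/85) = 1/(-28575301/85) = -85/28575301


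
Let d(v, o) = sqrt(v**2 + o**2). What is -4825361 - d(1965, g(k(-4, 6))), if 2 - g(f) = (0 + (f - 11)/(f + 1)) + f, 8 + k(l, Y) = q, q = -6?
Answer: -4825361 - 3*sqrt(72508946)/13 ≈ -4.8273e+6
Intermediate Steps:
k(l, Y) = -14 (k(l, Y) = -8 - 6 = -14)
g(f) = 2 - f - (-11 + f)/(1 + f) (g(f) = 2 - ((0 + (f - 11)/(f + 1)) + f) = 2 - ((0 + (-11 + f)/(1 + f)) + f) = 2 - ((-11 + f)/(1 + f) + f) = 2 - (f + (-11 + f)/(1 + f)) = 2 + (-f - (-11 + f)/(1 + f)) = 2 - f - (-11 + f)/(1 + f))
d(v, o) = sqrt(o**2 + v**2)
-4825361 - d(1965, g(k(-4, 6))) = -4825361 - sqrt(((13 - 1*(-14)**2)/(1 - 14))**2 + 1965**2) = -4825361 - sqrt(((13 - 1*196)/(-13))**2 + 3861225) = -4825361 - sqrt((-(13 - 196)/13)**2 + 3861225) = -4825361 - sqrt((-1/13*(-183))**2 + 3861225) = -4825361 - sqrt((183/13)**2 + 3861225) = -4825361 - sqrt(33489/169 + 3861225) = -4825361 - sqrt(652580514/169) = -4825361 - 3*sqrt(72508946)/13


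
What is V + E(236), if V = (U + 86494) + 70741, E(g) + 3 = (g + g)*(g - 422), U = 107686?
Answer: 177126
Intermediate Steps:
E(g) = -3 + 2*g*(-422 + g) (E(g) = -3 + (g + g)*(g - 422) = -3 + (2*g)*(-422 + g) = -3 + 2*g*(-422 + g))
V = 264921 (V = (107686 + 86494) + 70741 = 194180 + 70741 = 264921)
V + E(236) = 264921 + (-3 - 844*236 + 2*236²) = 264921 + (-3 - 199184 + 2*55696) = 264921 + (-3 - 199184 + 111392) = 264921 - 87795 = 177126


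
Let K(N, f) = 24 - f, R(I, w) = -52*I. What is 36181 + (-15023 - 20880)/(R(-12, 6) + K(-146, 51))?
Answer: 21564154/597 ≈ 36121.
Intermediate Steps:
36181 + (-15023 - 20880)/(R(-12, 6) + K(-146, 51)) = 36181 + (-15023 - 20880)/(-52*(-12) + (24 - 1*51)) = 36181 - 35903/(624 + (24 - 51)) = 36181 - 35903/(624 - 27) = 36181 - 35903/597 = 21564154/597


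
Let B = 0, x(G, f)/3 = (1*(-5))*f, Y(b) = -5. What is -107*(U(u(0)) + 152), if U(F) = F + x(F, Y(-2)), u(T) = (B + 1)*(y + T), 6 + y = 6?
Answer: -24289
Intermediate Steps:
y = 0 (y = -6 + 6 = 0)
x(G, f) = -15*f (x(G, f) = 3*((1*(-5))*f) = 3*(-5*f) = -15*f)
u(T) = T (u(T) = (0 + 1)*(0 + T) = 1*T = T)
U(F) = 75 + F (U(F) = F - 15*(-5) = F + 75 = 75 + F)
-107*(U(u(0)) + 152) = -107*((75 + 0) + 152) = -107*(75 + 152) = -107*227 = -24289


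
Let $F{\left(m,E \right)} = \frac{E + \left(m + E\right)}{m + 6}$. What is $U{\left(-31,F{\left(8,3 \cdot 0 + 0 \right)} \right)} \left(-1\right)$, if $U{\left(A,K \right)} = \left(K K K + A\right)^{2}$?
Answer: $- \frac{111703761}{117649} \approx -949.47$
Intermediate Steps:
$F{\left(m,E \right)} = \frac{m + 2 E}{6 + m}$ ($F{\left(m,E \right)} = \frac{E + \left(E + m\right)}{6 + m} = \frac{m + 2 E}{6 + m}$)
$U{\left(A,K \right)} = \left(A + K^{3}\right)^{2}$ ($U{\left(A,K \right)} = \left(K^{2} K + A\right)^{2} = \left(K^{3} + A\right)^{2} = \left(A + K^{3}\right)^{2}$)
$U{\left(-31,F{\left(8,3 \cdot 0 + 0 \right)} \right)} \left(-1\right) = \left(-31 + \left(\frac{8 + 2 \left(3 \cdot 0 + 0\right)}{6 + 8}\right)^{3}\right)^{2} \left(-1\right) = \left(-31 + \left(\frac{8 + 2 \left(0 + 0\right)}{14}\right)^{3}\right)^{2} \left(-1\right) = \left(-31 + \left(\frac{8 + 2 \cdot 0}{14}\right)^{3}\right)^{2} \left(-1\right) = \left(-31 + \left(\frac{8 + 0}{14}\right)^{3}\right)^{2} \left(-1\right) = \left(-31 + \left(\frac{1}{14} \cdot 8\right)^{3}\right)^{2} \left(-1\right) = \left(-31 + \left(\frac{4}{7}\right)^{3}\right)^{2} \left(-1\right) = \left(-31 + \frac{64}{343}\right)^{2} \left(-1\right) = \left(- \frac{10569}{343}\right)^{2} \left(-1\right) = \frac{111703761}{117649} \left(-1\right) = - \frac{111703761}{117649}$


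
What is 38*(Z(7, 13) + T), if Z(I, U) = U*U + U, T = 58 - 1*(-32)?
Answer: 10336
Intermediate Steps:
T = 90 (T = 58 + 32 = 90)
Z(I, U) = U + U**2 (Z(I, U) = U**2 + U = U + U**2)
38*(Z(7, 13) + T) = 38*(13*(1 + 13) + 90) = 38*(13*14 + 90) = 38*(182 + 90) = 38*272 = 10336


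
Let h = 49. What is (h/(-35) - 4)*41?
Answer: -1107/5 ≈ -221.40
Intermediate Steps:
(h/(-35) - 4)*41 = (49/(-35) - 4)*41 = (49*(-1/35) - 4)*41 = (-7/5 - 4)*41 = -27/5*41 = -1107/5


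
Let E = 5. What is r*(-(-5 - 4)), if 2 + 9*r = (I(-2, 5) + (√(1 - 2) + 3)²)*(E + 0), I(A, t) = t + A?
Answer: 53 + 30*I ≈ 53.0 + 30.0*I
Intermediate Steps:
I(A, t) = A + t
r = 13/9 + 5*(3 + I)²/9 (r = -2/9 + (((-2 + 5) + (√(1 - 2) + 3)²)*(5 + 0))/9 = -2/9 + ((3 + (√(-1) + 3)²)*5)/9 = -2/9 + ((3 + (I + 3)²)*5)/9 = -2/9 + ((3 + (3 + I)²)*5)/9 = -2/9 + (15 + 5*(3 + I)²)/9 = -2/9 + (5/3 + 5*(3 + I)²/9) = 13/9 + 5*(3 + I)²/9 ≈ 5.8889 + 3.3333*I)
r*(-(-5 - 4)) = (53/9 + 10*I/3)*(-(-5 - 4)) = (53/9 + 10*I/3)*(-1*(-9)) = (53/9 + 10*I/3)*9 = 53 + 30*I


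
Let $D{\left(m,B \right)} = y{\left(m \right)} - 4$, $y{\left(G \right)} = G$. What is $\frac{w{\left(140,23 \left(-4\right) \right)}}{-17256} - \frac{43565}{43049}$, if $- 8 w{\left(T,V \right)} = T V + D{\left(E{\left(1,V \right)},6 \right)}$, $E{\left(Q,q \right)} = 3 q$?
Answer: $- \frac{822573245}{742853544} \approx -1.1073$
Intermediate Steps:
$D{\left(m,B \right)} = -4 + m$ ($D{\left(m,B \right)} = m - 4 = -4 + m$)
$w{\left(T,V \right)} = \frac{1}{2} - \frac{3 V}{8} - \frac{T V}{8}$ ($w{\left(T,V \right)} = - \frac{T V + \left(-4 + 3 V\right)}{8} = - \frac{-4 + 3 V + T V}{8} = \frac{1}{2} - \frac{3 V}{8} - \frac{T V}{8}$)
$\frac{w{\left(140,23 \left(-4\right) \right)}}{-17256} - \frac{43565}{43049} = \frac{\frac{1}{2} - \frac{3 \cdot 23 \left(-4\right)}{8} - \frac{35 \cdot 23 \left(-4\right)}{2}}{-17256} - \frac{43565}{43049} = \left(\frac{1}{2} - - \frac{69}{2} - \frac{35}{2} \left(-92\right)\right) \left(- \frac{1}{17256}\right) - \frac{43565}{43049} = \left(\frac{1}{2} + \frac{69}{2} + 1610\right) \left(- \frac{1}{17256}\right) - \frac{43565}{43049} = 1645 \left(- \frac{1}{17256}\right) - \frac{43565}{43049} = - \frac{1645}{17256} - \frac{43565}{43049} = - \frac{822573245}{742853544}$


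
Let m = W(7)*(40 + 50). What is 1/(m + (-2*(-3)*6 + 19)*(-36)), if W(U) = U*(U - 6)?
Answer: -1/1350 ≈ -0.00074074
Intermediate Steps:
W(U) = U*(-6 + U)
m = 630 (m = (7*(-6 + 7))*(40 + 50) = (7*1)*90 = 7*90 = 630)
1/(m + (-2*(-3)*6 + 19)*(-36)) = 1/(630 + (-2*(-3)*6 + 19)*(-36)) = 1/(630 + (6*6 + 19)*(-36)) = 1/(630 + (36 + 19)*(-36)) = 1/(630 + 55*(-36)) = 1/(630 - 1980) = 1/(-1350) = -1/1350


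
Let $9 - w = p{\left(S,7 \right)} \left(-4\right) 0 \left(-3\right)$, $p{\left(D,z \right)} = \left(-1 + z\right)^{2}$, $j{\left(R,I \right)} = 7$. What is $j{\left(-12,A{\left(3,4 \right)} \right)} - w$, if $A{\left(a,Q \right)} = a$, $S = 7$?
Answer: $-2$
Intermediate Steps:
$w = 9$ ($w = 9 - \left(-1 + 7\right)^{2} \left(-4\right) 0 \left(-3\right) = 9 - 6^{2} \cdot 0 \left(-3\right) = 9 - 36 \cdot 0 = 9 - 0 = 9 + 0 = 9$)
$j{\left(-12,A{\left(3,4 \right)} \right)} - w = 7 - 9 = -2$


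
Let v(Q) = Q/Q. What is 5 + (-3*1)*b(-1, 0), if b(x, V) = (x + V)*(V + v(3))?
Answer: 8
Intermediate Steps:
v(Q) = 1
b(x, V) = (1 + V)*(V + x) (b(x, V) = (x + V)*(V + 1) = (V + x)*(1 + V) = (1 + V)*(V + x))
5 + (-3*1)*b(-1, 0) = 5 + (-3*1)*(0 - 1 + 0² + 0*(-1)) = 5 - 3*(0 - 1 + 0 + 0) = 5 - 3*(-1) = 5 + 3 = 8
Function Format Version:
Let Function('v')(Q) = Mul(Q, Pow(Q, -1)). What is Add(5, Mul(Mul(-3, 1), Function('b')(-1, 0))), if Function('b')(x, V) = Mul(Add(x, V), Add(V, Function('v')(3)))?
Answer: 8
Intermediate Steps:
Function('v')(Q) = 1
Function('b')(x, V) = Mul(Add(1, V), Add(V, x)) (Function('b')(x, V) = Mul(Add(x, V), Add(V, 1)) = Mul(Add(V, x), Add(1, V)) = Mul(Add(1, V), Add(V, x)))
Add(5, Mul(Mul(-3, 1), Function('b')(-1, 0))) = Add(5, Mul(Mul(-3, 1), Add(0, -1, Pow(0, 2), Mul(0, -1)))) = Add(5, Mul(-3, Add(0, -1, 0, 0))) = Add(5, Mul(-3, -1)) = Add(5, 3) = 8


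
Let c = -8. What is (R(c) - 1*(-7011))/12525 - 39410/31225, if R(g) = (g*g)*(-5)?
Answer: -11387351/15643725 ≈ -0.72792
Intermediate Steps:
R(g) = -5*g² (R(g) = g²*(-5) = -5*g²)
(R(c) - 1*(-7011))/12525 - 39410/31225 = (-5*(-8)² - 1*(-7011))/12525 - 39410/31225 = (-5*64 + 7011)*(1/12525) - 39410*1/31225 = (-320 + 7011)*(1/12525) - 7882/6245 = 6691*(1/12525) - 7882/6245 = 6691/12525 - 7882/6245 = -11387351/15643725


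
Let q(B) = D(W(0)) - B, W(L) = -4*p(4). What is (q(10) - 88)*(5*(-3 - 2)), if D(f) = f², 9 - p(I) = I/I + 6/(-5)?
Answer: -31406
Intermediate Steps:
p(I) = 46/5 (p(I) = 9 - (I/I + 6/(-5)) = 9 - (1 + 6*(-⅕)) = 9 - (1 - 6/5) = 9 - 1*(-⅕) = 9 + ⅕ = 46/5)
W(L) = -184/5 (W(L) = -4*46/5 = -184/5)
q(B) = 33856/25 - B (q(B) = (-184/5)² - B = 33856/25 - B)
(q(10) - 88)*(5*(-3 - 2)) = ((33856/25 - 1*10) - 88)*(5*(-3 - 2)) = ((33856/25 - 10) - 88)*(5*(-5)) = (33606/25 - 88)*(-25) = (31406/25)*(-25) = -31406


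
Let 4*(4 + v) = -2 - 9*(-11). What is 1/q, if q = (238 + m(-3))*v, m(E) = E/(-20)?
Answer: 80/385803 ≈ 0.00020736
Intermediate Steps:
m(E) = -E/20 (m(E) = E*(-1/20) = -E/20)
v = 81/4 (v = -4 + (-2 - 9*(-11))/4 = -4 + (-2 + 99)/4 = -4 + (¼)*97 = -4 + 97/4 = 81/4 ≈ 20.250)
q = 385803/80 (q = (238 - 1/20*(-3))*(81/4) = (238 + 3/20)*(81/4) = (4763/20)*(81/4) = 385803/80 ≈ 4822.5)
1/q = 1/(385803/80) = 80/385803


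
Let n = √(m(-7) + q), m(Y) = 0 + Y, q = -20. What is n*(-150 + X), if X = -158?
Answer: -924*I*√3 ≈ -1600.4*I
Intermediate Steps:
m(Y) = Y
n = 3*I*√3 (n = √(-7 - 20) = √(-27) = 3*I*√3 ≈ 5.1962*I)
n*(-150 + X) = (3*I*√3)*(-150 - 158) = (3*I*√3)*(-308) = -924*I*√3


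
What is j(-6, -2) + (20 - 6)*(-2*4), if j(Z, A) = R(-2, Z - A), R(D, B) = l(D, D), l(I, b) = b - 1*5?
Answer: -119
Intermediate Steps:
l(I, b) = -5 + b (l(I, b) = b - 5 = -5 + b)
R(D, B) = -5 + D
j(Z, A) = -7 (j(Z, A) = -5 - 2 = -7)
j(-6, -2) + (20 - 6)*(-2*4) = -7 + (20 - 6)*(-2*4) = -7 + 14*(-8) = -7 - 112 = -119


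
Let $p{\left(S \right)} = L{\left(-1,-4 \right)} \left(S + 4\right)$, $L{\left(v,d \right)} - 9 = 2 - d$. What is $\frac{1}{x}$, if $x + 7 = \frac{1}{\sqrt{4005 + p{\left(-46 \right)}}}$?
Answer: $- \frac{23625}{165374} - \frac{15 \sqrt{15}}{165374} \approx -0.14321$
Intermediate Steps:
$L{\left(v,d \right)} = 11 - d$ ($L{\left(v,d \right)} = 9 - \left(-2 + d\right) = 11 - d$)
$p{\left(S \right)} = 60 + 15 S$ ($p{\left(S \right)} = \left(11 - -4\right) \left(S + 4\right) = \left(11 + 4\right) \left(4 + S\right) = 15 \left(4 + S\right) = 60 + 15 S$)
$x = -7 + \frac{\sqrt{15}}{225}$ ($x = -7 + \frac{1}{\sqrt{4005 + \left(60 + 15 \left(-46\right)\right)}} = -7 + \frac{1}{\sqrt{4005 + \left(60 - 690\right)}} = -7 + \frac{1}{\sqrt{4005 - 630}} = -7 + \frac{1}{\sqrt{3375}} = -7 + \frac{1}{15 \sqrt{15}} = -7 + \frac{\sqrt{15}}{225} \approx -6.9828$)
$\frac{1}{x} = \frac{1}{-7 + \frac{\sqrt{15}}{225}}$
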